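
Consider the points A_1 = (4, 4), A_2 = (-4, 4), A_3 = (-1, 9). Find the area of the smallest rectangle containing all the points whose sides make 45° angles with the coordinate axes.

In coordinates u = x + y, v = x − y the rectangle is axis-aligned; the map (x,y)→(u,v) scales areas by 2.
u-values: 8, 0, 8; range = 8 − 0 = 8.
v-values: 0, -8, -10; range = 0 − (-10) = 10.
Area = (8 × 10) / 2 = 40.

40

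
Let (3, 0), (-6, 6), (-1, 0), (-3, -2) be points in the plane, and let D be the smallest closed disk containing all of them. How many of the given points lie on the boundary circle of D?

2

A smallest enclosing disk is always determined by at most three of the input points on its boundary.
The farthest pair is (3, 0)–(-6, 6) with squared distance 117. The circle on this segment as diameter has centre (-1.5, 3) and r² = 117/4 = 29.25.
Check (-1, 0): distance² to centre = 9.25 ≤ 29.25, so it lies inside.
All remaining points lie in this disk, and no smaller disk contains both endpoints, so this is the minimum enclosing circle.
The points at distance exactly r from the centre are (3, 0), (-6, 6) — 2 points.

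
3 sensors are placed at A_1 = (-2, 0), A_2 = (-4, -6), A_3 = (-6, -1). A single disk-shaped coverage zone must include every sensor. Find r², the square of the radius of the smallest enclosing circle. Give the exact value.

Side lengths²: A_1A_2² = 40, A_1A_3² = 17, A_2A_3² = 29.
Since A_1A_2² = 40 < 29 + 17 = 46, the triangle is acute, so the smallest enclosing circle is the circumcircle.
Circumcentre = (-75/22, -63/22), r² = 2465/242.

2465/242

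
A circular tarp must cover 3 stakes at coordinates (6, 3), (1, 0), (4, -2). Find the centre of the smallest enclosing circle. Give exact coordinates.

(145/38, 37/38)

Call the three points A, B, C in the order given.
Side lengths²: AB² = 34, AC² = 29, BC² = 13.
Since AB² = 34 < 29 + 13 = 42, the triangle is acute, so the smallest enclosing circle is the circumcircle.
Circumcentre = (145/38, 37/38), r² = 6409/722.
Centre = (145/38, 37/38).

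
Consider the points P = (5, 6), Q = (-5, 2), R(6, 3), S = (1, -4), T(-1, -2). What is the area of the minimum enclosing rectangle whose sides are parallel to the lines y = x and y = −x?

84

In coordinates u = x + y, v = x − y the rectangle is axis-aligned; the map (x,y)→(u,v) scales areas by 2.
u-values: 11, -3, 9, -3, -3; range = 11 − (-3) = 14.
v-values: -1, -7, 3, 5, 1; range = 5 − (-7) = 12.
Area = (14 × 12) / 2 = 84.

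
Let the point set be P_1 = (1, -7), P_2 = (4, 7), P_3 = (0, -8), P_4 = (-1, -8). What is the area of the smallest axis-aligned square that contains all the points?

The bounding box has width 5 and height 15.
An axis-aligned square enclosing the set must have side ≥ max(width, height).
So the minimum side is max(5, 15) = 15.
Area = 15² = 225.

225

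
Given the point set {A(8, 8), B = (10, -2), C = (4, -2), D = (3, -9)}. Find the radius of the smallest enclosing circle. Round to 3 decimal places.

A smallest enclosing disk is always determined by at most three of the input points on its boundary.
The farthest pair is A–D with squared distance 314. The circle on this segment as diameter has centre (5.5, -0.5) and r² = 314/4 = 78.5.
Check B: distance² to centre = 22.5 ≤ 78.5, so it lies inside.
All remaining points lie in this disk, and no smaller disk contains both endpoints, so this is the minimum enclosing circle.
r = √(78.5) ≈ 8.860.

8.860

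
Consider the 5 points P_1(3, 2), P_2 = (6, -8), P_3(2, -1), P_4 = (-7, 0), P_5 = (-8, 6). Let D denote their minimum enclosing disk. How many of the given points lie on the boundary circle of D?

2

The minimum enclosing circle of a finite set is fixed by two of the points (as a diameter) or three (as a circumcircle).
The farthest pair is P_2–P_5 with squared distance 392. The circle on this segment as diameter has centre (-1, -1) and r² = 392/4 = 98.
Check P_1: distance² to centre = 25 ≤ 98, so it lies inside.
All remaining points lie in this disk, and no smaller disk contains both endpoints, so this is the minimum enclosing circle.
The points at distance exactly r from the centre are P_2, P_5 — 2 points.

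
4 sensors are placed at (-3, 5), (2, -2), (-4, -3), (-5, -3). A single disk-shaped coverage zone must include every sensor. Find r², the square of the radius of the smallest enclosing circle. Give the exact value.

The minimum enclosing circle of a finite set is fixed by two of the points (as a diameter) or three (as a circumcircle).
The minimum enclosing circle is determined by three boundary points: (-3, 5), (2, -2), (-5, -3).
Their circumcentre is (-52/27, 13/27) with r² = 15725/729.
The farthest remaining point (-4, -3) is at distance² 11972/729 ≤ 15725/729.

15725/729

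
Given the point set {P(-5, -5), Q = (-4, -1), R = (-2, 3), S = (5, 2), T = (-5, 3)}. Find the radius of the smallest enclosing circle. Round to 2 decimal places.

6.13

A smallest enclosing disk is always determined by at most three of the input points on its boundary.
The minimum enclosing circle is determined by three boundary points: P, S, T.
Their circumcentre is (-0.35, -1) with r² = 37.6225.
The farthest remaining point R is at distance² 18.7225 ≤ 37.6225.
r = √(37.6225) ≈ 6.13.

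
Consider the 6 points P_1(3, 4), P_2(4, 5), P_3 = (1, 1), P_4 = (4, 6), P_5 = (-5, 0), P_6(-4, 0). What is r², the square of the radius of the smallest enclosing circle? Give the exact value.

29.25

By Welzl's lemma the MEC is supported by two points (diametrically opposite) or three points (on a circumcircle).
The farthest pair is P_4–P_5 with squared distance 117. The circle on this segment as diameter has centre (-0.5, 3) and r² = 117/4 = 29.25.
Check P_1: distance² to centre = 13.25 ≤ 29.25, so it lies inside.
All remaining points lie in this disk, and no smaller disk contains both endpoints, so this is the minimum enclosing circle.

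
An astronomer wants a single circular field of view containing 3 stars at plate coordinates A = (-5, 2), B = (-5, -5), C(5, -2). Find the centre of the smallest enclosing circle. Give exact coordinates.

(-0.6, -1.5)

Side lengths²: AB² = 49, AC² = 116, BC² = 109.
Since AC² = 116 < 109 + 49 = 158, the triangle is acute, so the smallest enclosing circle is the circumcircle.
Circumcentre = (-0.6, -1.5), r² = 31.61.
Centre = (-0.6, -1.5).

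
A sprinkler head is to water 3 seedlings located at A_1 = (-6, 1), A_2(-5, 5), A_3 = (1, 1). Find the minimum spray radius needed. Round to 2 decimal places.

Side lengths²: A_1A_2² = 17, A_1A_3² = 49, A_2A_3² = 52.
Since A_2A_3² = 52 < 49 + 17 = 66, the triangle is acute, so the smallest enclosing circle is the circumcircle.
Circumcentre = (-2.5, 2.25), r² = 13.8125.
r = √(13.8125) ≈ 3.72.

3.72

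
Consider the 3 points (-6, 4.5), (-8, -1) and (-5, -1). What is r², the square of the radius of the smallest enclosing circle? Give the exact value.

17125/1936

Call the three points A, B, C in the order given.
Side lengths²: AB² = 34.25, AC² = 31.25, BC² = 9.
Since AB² = 34.25 < 31.25 + 9 = 40.25, the triangle is acute, so the smallest enclosing circle is the circumcircle.
Circumcentre = (-6.5, 69/44), r² = 17125/1936.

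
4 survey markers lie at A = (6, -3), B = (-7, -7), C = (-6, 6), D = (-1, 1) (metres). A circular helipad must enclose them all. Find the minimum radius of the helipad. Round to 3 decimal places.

By Welzl's lemma the MEC is supported by two points (diametrically opposite) or three points (on a circumcircle).
The minimum enclosing circle is determined by three boundary points: A, B, C.
Their circumcentre is (-39/22, -19/22) with r² = 15725/242.
The farthest remaining point D is at distance² 985/242 ≤ 15725/242.
r = √(15725/242) ≈ 8.061.

8.061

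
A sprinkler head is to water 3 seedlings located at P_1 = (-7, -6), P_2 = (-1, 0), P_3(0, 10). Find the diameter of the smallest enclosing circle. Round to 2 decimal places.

17.46

Side lengths²: P_1P_2² = 72, P_1P_3² = 305, P_2P_3² = 101.
Since P_1P_3² = 305 ≥ 101 + 72 = 173, the angle opposite P_1P_3 is not acute, so the smallest enclosing circle has P_1P_3 as diameter.
Centre = midpoint of P_1P_3 = (-3.5, 2), r² = 305/4 = 76.25.
Diameter = 2r = 2√(76.25) ≈ 17.46.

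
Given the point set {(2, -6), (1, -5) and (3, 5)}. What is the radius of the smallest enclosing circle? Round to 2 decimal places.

5.52

Call the three points A, B, C in the order given.
Side lengths²: AB² = 2, AC² = 122, BC² = 104.
Since AC² = 122 ≥ 104 + 2 = 106, the angle opposite AC is not acute, so the smallest enclosing circle has AC as diameter.
Centre = midpoint of AC = (2.5, -0.5), r² = 122/4 = 30.5.
r = √(30.5) ≈ 5.52.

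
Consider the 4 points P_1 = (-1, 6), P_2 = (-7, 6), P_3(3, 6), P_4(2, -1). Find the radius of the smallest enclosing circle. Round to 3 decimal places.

The minimum enclosing circle is determined by three boundary points: P_2, P_3, P_4.
Their circumcentre is (-2, 22/7) with r² = 1625/49.
The farthest remaining point P_1 is at distance² 449/49 ≤ 1625/49.
r = √(1625/49) ≈ 5.759.

5.759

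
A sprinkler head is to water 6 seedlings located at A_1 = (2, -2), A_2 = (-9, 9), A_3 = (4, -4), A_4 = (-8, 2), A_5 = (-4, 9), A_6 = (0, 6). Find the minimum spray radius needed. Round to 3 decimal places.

9.192

The farthest pair is A_2–A_3 with squared distance 338. The circle on this segment as diameter has centre (-2.5, 2.5) and r² = 338/4 = 84.5.
Check A_1: distance² to centre = 40.5 ≤ 84.5, so it lies inside.
All remaining points lie in this disk, and no smaller disk contains both endpoints, so this is the minimum enclosing circle.
r = √(84.5) ≈ 9.192.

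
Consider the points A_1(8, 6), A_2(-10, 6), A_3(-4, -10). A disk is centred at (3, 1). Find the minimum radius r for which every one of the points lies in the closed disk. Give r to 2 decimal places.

The required radius is the distance from (3, 1) to the farthest point.
Squared distances: 50, 194, 170.
Maximum is 194, attained at A_2.
r = √194 ≈ 13.93.

13.93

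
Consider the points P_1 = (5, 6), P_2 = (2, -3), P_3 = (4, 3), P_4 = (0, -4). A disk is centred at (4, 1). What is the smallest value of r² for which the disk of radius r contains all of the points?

41

The required radius is the distance from (4, 1) to the farthest point.
Squared distances: 26, 20, 4, 41.
Maximum is 41, attained at P_4.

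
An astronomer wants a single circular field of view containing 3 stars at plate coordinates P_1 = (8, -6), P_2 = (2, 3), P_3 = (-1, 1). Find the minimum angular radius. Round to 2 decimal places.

Side lengths²: P_1P_2² = 117, P_1P_3² = 130, P_2P_3² = 13.
Since P_1P_3² = 130 ≥ 117 + 13 = 130, the angle opposite P_1P_3 is not acute, so the smallest enclosing circle has P_1P_3 as diameter.
Centre = midpoint of P_1P_3 = (3.5, -2.5), r² = 130/4 = 32.5.
r = √(32.5) ≈ 5.70.

5.70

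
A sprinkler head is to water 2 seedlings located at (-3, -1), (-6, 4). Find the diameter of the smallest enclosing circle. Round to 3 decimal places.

5.831

The smallest circle enclosing two points has them as diameter endpoints.
Centre = midpoint = (-4.5, 1.5); r² = |(-3, -1)−(-6, 4)|²/4 = 34/4 = 8.5.
Diameter = 2r = 2√(8.5) ≈ 5.831.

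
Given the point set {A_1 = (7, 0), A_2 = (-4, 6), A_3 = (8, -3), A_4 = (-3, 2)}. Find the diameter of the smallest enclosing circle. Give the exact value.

15

The minimum enclosing circle of a finite set is fixed by two of the points (as a diameter) or three (as a circumcircle).
The farthest pair is A_2–A_3 with squared distance 225. The circle on this segment as diameter has centre (2, 1.5) and r² = 225/4 = 56.25.
Check A_1: distance² to centre = 27.25 ≤ 56.25, so it lies inside.
All remaining points lie in this disk, and no smaller disk contains both endpoints, so this is the minimum enclosing circle.
Diameter = 2r = 2√(56.25) = 15.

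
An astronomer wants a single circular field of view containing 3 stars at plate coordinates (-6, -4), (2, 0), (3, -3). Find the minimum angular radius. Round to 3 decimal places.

4.574

Call the three points A, B, C in the order given.
Side lengths²: AB² = 80, AC² = 82, BC² = 10.
Since AC² = 82 < 80 + 10 = 90, the triangle is acute, so the smallest enclosing circle is the circumcircle.
Circumcentre = (-11/7, -20/7), r² = 1025/49.
r = √(1025/49) ≈ 4.574.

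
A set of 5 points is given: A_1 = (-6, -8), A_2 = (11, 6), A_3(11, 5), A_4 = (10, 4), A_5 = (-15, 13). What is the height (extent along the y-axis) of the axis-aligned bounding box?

max y = 13, min y = -8, so height = 21.

21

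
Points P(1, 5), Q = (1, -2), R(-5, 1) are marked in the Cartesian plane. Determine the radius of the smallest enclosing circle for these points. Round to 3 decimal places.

4.031

Side lengths²: PQ² = 49, PR² = 52, QR² = 45.
Since PR² = 52 < 49 + 45 = 94, the triangle is acute, so the smallest enclosing circle is the circumcircle.
Circumcentre = (-1, 1.5), r² = 16.25.
r = √(16.25) ≈ 4.031.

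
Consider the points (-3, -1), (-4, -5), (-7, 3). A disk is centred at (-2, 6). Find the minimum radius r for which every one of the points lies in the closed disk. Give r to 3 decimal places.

11.180

The required radius is the distance from (-2, 6) to the farthest point.
Squared distances: 50, 125, 34.
Maximum is 125, attained at (-4, -5).
r = √125 ≈ 11.180.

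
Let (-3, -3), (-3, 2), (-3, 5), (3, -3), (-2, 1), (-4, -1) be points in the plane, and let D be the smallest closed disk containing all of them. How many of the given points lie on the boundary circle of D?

By Welzl's lemma the MEC is supported by two points (diametrically opposite) or three points (on a circumcircle).
The farthest pair is (-3, 5)–(3, -3) with squared distance 100. The circle on this segment as diameter has centre (0, 1) and r² = 100/4 = 25.
Check (-3, -3): distance² to centre = 25 ≤ 25, so it lies inside.
All remaining points lie in this disk, and no smaller disk contains both endpoints, so this is the minimum enclosing circle.
The points at distance exactly r from the centre are (-3, -3), (-3, 5), (3, -3) — 3 points.

3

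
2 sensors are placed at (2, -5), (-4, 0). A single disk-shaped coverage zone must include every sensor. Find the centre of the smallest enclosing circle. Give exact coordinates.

(-1, -2.5)

The smallest circle enclosing two points has them as diameter endpoints.
Centre = midpoint = (-1, -2.5); r² = |(2, -5)−(-4, 0)|²/4 = 61/4 = 15.25.
Centre = (-1, -2.5).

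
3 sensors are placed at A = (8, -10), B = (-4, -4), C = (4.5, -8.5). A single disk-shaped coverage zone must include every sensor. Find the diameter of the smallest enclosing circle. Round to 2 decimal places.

13.42

Side lengths²: AB² = 180, AC² = 14.5, BC² = 92.5.
Since AB² = 180 ≥ 92.5 + 14.5 = 107, the angle opposite AB is not acute, so the smallest enclosing circle has AB as diameter.
Centre = midpoint of AB = (2, -7), r² = 180/4 = 45.
Diameter = 2r = 2√45 ≈ 13.42.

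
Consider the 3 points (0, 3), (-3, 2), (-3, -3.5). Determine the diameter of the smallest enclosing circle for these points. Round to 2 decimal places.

7.16

Call the three points A, B, C in the order given.
Side lengths²: AB² = 10, AC² = 51.25, BC² = 30.25.
Since AC² = 51.25 ≥ 30.25 + 10 = 40.25, the angle opposite AC is not acute, so the smallest enclosing circle has AC as diameter.
Centre = midpoint of AC = (-1.5, -0.25), r² = 51.25/4 = 12.8125.
Diameter = 2r = 2√(12.8125) ≈ 7.16.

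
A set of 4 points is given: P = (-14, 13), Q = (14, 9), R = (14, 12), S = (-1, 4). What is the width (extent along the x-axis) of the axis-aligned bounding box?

max x = 14, min x = -14, so width = 28.

28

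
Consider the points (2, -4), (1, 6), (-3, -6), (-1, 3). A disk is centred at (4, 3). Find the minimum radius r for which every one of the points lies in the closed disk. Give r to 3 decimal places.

The required radius is the distance from (4, 3) to the farthest point.
Squared distances: 53, 18, 130, 25.
Maximum is 130, attained at (-3, -6).
r = √130 ≈ 11.402.

11.402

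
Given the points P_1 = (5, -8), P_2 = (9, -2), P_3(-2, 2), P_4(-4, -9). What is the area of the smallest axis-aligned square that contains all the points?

The bounding box has width 13 and height 11.
An axis-aligned square enclosing the set must have side ≥ max(width, height).
So the minimum side is max(13, 11) = 13.
Area = 13² = 169.

169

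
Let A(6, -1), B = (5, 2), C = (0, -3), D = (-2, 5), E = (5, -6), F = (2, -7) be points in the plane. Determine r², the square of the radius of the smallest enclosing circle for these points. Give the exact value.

42.5

The minimum enclosing circle of a finite set is fixed by two of the points (as a diameter) or three (as a circumcircle).
The farthest pair is D–E with squared distance 170. The circle on this segment as diameter has centre (1.5, -0.5) and r² = 170/4 = 42.5.
Check A: distance² to centre = 20.5 ≤ 42.5, so it lies inside.
All remaining points lie in this disk, and no smaller disk contains both endpoints, so this is the minimum enclosing circle.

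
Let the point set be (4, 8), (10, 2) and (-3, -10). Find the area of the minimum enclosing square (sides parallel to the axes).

324

The bounding box has width 13 and height 18.
An axis-aligned square enclosing the set must have side ≥ max(width, height).
So the minimum side is max(13, 18) = 18.
Area = 18² = 324.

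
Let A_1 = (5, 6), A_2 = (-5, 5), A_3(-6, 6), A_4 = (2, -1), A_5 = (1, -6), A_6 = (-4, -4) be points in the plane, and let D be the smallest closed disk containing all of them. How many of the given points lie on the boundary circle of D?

By Welzl's lemma the MEC is supported by two points (diametrically opposite) or three points (on a circumcircle).
The minimum enclosing circle is determined by three boundary points: A_1, A_3, A_5.
Their circumcentre is (-0.5, 7/6) with r² = 965/18.
The farthest remaining point A_6 is at distance² 701/18 ≤ 965/18.
The points at distance exactly r from the centre are A_1, A_3, A_5 — 3 points.

3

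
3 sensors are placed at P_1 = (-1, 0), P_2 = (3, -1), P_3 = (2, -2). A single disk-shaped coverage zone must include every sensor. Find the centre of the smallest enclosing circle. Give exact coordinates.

(1, -0.5)

Side lengths²: P_1P_2² = 17, P_1P_3² = 13, P_2P_3² = 2.
Since P_1P_2² = 17 ≥ 13 + 2 = 15, the angle opposite P_1P_2 is not acute, so the smallest enclosing circle has P_1P_2 as diameter.
Centre = midpoint of P_1P_2 = (1, -0.5), r² = 17/4 = 4.25.
Centre = (1, -0.5).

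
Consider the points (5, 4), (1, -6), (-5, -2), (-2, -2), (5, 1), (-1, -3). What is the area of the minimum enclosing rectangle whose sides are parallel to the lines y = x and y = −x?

In coordinates u = x + y, v = x − y the rectangle is axis-aligned; the map (x,y)→(u,v) scales areas by 2.
u-values: 9, -5, -7, -4, 6, -4; range = 9 − (-7) = 16.
v-values: 1, 7, -3, 0, 4, 2; range = 7 − (-3) = 10.
Area = (16 × 10) / 2 = 80.

80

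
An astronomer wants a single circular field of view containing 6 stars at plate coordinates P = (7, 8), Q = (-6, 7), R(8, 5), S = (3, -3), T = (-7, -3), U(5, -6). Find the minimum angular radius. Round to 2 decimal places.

8.95

By Welzl's lemma the MEC is supported by two points (diametrically opposite) or three points (on a circumcircle).
The minimum enclosing circle is determined by three boundary points: P, T, U.
Their circumcentre is (33/58, 103/58) with r² = 134725/1682.
The farthest remaining point Q is at distance² 118485/1682 ≤ 134725/1682.
r = √(134725/1682) ≈ 8.95.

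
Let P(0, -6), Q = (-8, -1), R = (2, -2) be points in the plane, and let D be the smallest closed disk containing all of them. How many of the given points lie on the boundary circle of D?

3

Side lengths²: PQ² = 89, PR² = 20, QR² = 101.
Since QR² = 101 < 89 + 20 = 109, the triangle is acute, so the smallest enclosing circle is the circumcircle.
Circumcentre = (-64/21, -83/42), r² = 44945/1764.
The points at distance exactly r from the centre are P, Q, R — 3 points.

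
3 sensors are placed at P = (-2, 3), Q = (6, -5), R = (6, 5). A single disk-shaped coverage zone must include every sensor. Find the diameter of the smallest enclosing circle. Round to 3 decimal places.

11.662

Side lengths²: PQ² = 128, PR² = 68, QR² = 100.
Since PQ² = 128 < 100 + 68 = 168, the triangle is acute, so the smallest enclosing circle is the circumcircle.
Circumcentre = (3, 0), r² = 34.
Diameter = 2r = 2√34 ≈ 11.662.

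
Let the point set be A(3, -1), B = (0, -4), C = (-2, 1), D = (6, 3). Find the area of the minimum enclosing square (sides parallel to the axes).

64

The bounding box has width 8 and height 7.
An axis-aligned square enclosing the set must have side ≥ max(width, height).
So the minimum side is max(8, 7) = 8.
Area = 8² = 64.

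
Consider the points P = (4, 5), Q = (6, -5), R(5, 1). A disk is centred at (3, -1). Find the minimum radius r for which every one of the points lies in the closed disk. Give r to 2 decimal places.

The required radius is the distance from (3, -1) to the farthest point.
Squared distances: 37, 25, 8.
Maximum is 37, attained at P.
r = √37 ≈ 6.08.

6.08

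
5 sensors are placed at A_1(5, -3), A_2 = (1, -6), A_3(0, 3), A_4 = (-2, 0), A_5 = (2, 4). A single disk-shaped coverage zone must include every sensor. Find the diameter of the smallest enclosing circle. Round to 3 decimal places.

The farthest pair is A_2–A_5 with squared distance 101. The circle on this segment as diameter has centre (1.5, -1) and r² = 101/4 = 25.25.
Check A_1: distance² to centre = 16.25 ≤ 25.25, so it lies inside.
All remaining points lie in this disk, and no smaller disk contains both endpoints, so this is the minimum enclosing circle.
Diameter = 2r = 2√(25.25) ≈ 10.050.

10.050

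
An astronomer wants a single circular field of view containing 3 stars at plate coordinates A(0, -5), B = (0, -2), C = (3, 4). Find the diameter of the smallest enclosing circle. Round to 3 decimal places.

9.487

Side lengths²: AB² = 9, AC² = 90, BC² = 45.
Since AC² = 90 ≥ 45 + 9 = 54, the angle opposite AC is not acute, so the smallest enclosing circle has AC as diameter.
Centre = midpoint of AC = (1.5, -0.5), r² = 90/4 = 22.5.
Diameter = 2r = 2√(22.5) ≈ 9.487.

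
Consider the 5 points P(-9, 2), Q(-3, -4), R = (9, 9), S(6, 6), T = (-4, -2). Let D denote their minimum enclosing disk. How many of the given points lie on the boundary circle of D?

The minimum enclosing circle is determined by three boundary points: P, Q, R.
Their circumcentre is (0.14, 5.14) with r² = 93.3992.
The farthest remaining point T is at distance² 68.1192 ≤ 93.3992.
The points at distance exactly r from the centre are P, Q, R — 3 points.

3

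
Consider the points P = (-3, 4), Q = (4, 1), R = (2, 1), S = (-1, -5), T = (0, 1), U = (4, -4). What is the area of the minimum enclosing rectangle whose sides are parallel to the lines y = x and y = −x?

82.5

In coordinates u = x + y, v = x − y the rectangle is axis-aligned; the map (x,y)→(u,v) scales areas by 2.
u-values: 1, 5, 3, -6, 1, 0; range = 5 − (-6) = 11.
v-values: -7, 3, 1, 4, -1, 8; range = 8 − (-7) = 15.
Area = (11 × 15) / 2 = 82.5.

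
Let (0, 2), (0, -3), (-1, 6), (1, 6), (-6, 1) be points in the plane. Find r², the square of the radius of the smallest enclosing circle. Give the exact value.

19721/841

The minimum enclosing circle of a finite set is fixed by two of the points (as a diameter) or three (as a circumcircle).
The minimum enclosing circle is determined by three boundary points: (0, -3), (1, 6), (-6, 1).
Their circumcentre is (-35/29, 49/29) with r² = 19721/841.
The farthest remaining point (-1, 6) is at distance² 15661/841 ≤ 19721/841.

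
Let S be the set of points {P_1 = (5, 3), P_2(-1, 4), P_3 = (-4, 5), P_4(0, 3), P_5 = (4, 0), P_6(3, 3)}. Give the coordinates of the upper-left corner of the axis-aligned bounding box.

x-range [-4, 5], y-range [0, 5].
The upper-left corner is (-4, 5).

(-4, 5)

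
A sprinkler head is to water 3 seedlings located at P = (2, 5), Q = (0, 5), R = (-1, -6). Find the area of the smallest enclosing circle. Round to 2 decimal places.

102.10

Side lengths²: PQ² = 4, PR² = 130, QR² = 122.
Since PR² = 130 ≥ 122 + 4 = 126, the angle opposite PR is not acute, so the smallest enclosing circle has PR as diameter.
Centre = midpoint of PR = (0.5, -0.5), r² = 130/4 = 32.5.
Area = π·r² = π·32.5 ≈ 102.10.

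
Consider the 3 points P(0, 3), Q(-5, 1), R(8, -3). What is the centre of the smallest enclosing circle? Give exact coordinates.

(1.5, -1)

Side lengths²: PQ² = 29, PR² = 100, QR² = 185.
Since QR² = 185 ≥ 100 + 29 = 129, the angle opposite QR is not acute, so the smallest enclosing circle has QR as diameter.
Centre = midpoint of QR = (1.5, -1), r² = 185/4 = 46.25.
Centre = (1.5, -1).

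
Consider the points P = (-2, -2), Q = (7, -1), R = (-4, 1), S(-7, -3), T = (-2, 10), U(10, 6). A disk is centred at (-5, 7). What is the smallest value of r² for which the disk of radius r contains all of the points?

226

The required radius is the distance from (-5, 7) to the farthest point.
Squared distances: 90, 208, 37, 104, 18, 226.
Maximum is 226, attained at U.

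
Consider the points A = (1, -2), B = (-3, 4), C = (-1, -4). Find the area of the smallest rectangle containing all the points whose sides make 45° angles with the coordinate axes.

30

In coordinates u = x + y, v = x − y the rectangle is axis-aligned; the map (x,y)→(u,v) scales areas by 2.
u-values: -1, 1, -5; range = 1 − (-5) = 6.
v-values: 3, -7, 3; range = 3 − (-7) = 10.
Area = (6 × 10) / 2 = 30.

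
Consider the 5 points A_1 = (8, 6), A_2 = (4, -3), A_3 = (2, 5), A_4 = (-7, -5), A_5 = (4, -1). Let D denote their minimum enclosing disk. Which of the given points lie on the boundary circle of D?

The minimum enclosing circle of a finite set is fixed by two of the points (as a diameter) or three (as a circumcircle).
The farthest pair is A_1–A_4 with squared distance 346. The circle on this segment as diameter has centre (0.5, 0.5) and r² = 346/4 = 86.5.
Check A_2: distance² to centre = 24.5 ≤ 86.5, so it lies inside.
All remaining points lie in this disk, and no smaller disk contains both endpoints, so this is the minimum enclosing circle.
The points at distance exactly r from the centre are A_1, A_4 — 2 points.

A_1, A_4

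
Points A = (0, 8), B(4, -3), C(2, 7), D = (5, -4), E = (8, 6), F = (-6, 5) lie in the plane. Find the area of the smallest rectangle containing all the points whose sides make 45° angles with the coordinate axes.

150

In coordinates u = x + y, v = x − y the rectangle is axis-aligned; the map (x,y)→(u,v) scales areas by 2.
u-values: 8, 1, 9, 1, 14, -1; range = 14 − (-1) = 15.
v-values: -8, 7, -5, 9, 2, -11; range = 9 − (-11) = 20.
Area = (15 × 20) / 2 = 150.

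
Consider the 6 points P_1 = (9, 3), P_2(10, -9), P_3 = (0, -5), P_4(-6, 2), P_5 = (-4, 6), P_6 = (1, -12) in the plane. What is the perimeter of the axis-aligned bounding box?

Width = max x − min x = 10 − (-6) = 16.
Height = max y − min y = 6 − (-12) = 18.
Perimeter = 2(16 + 18) = 68.

68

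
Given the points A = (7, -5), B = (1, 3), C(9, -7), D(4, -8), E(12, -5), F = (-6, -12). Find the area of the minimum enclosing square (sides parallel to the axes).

The bounding box has width 18 and height 15.
An axis-aligned square enclosing the set must have side ≥ max(width, height).
So the minimum side is max(18, 15) = 18.
Area = 18² = 324.

324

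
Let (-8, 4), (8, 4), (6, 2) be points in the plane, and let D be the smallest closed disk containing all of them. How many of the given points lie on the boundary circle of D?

Call the three points A, B, C in the order given.
Side lengths²: AB² = 256, AC² = 200, BC² = 8.
Since AB² = 256 ≥ 200 + 8 = 208, the angle opposite AB is not acute, so the smallest enclosing circle has AB as diameter.
Centre = midpoint of AB = (0, 4), r² = 256/4 = 64.
The points at distance exactly r from the centre are (-8, 4), (8, 4) — 2 points.

2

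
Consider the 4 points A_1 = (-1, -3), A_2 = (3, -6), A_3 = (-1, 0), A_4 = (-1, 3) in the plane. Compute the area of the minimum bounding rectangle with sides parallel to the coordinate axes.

36

x ranges over [-1, 3], width 4.
y ranges over [-6, 3], height 9.
Area = 4 × 9 = 36.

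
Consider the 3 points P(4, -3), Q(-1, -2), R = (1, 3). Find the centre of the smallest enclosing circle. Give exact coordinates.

Side lengths²: PQ² = 26, PR² = 45, QR² = 29.
Since PR² = 45 < 29 + 26 = 55, the triangle is acute, so the smallest enclosing circle is the circumcircle.
Circumcentre = (35/18, -5/18), r² = 1885/162.
Centre = (35/18, -5/18).

(35/18, -5/18)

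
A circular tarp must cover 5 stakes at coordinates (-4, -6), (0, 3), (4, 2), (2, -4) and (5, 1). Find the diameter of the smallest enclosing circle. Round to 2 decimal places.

11.40

The minimum enclosing circle of a finite set is fixed by two of the points (as a diameter) or three (as a circumcircle).
The farthest pair is (-4, -6)–(5, 1) with squared distance 130. The circle on this segment as diameter has centre (0.5, -2.5) and r² = 130/4 = 32.5.
Check (0, 3): distance² to centre = 30.5 ≤ 32.5, so it lies inside.
All remaining points lie in this disk, and no smaller disk contains both endpoints, so this is the minimum enclosing circle.
Diameter = 2r = 2√(32.5) ≈ 11.40.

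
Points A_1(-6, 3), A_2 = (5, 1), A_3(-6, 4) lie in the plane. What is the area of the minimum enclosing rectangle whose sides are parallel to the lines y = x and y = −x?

63

In coordinates u = x + y, v = x − y the rectangle is axis-aligned; the map (x,y)→(u,v) scales areas by 2.
u-values: -3, 6, -2; range = 6 − (-3) = 9.
v-values: -9, 4, -10; range = 4 − (-10) = 14.
Area = (9 × 14) / 2 = 63.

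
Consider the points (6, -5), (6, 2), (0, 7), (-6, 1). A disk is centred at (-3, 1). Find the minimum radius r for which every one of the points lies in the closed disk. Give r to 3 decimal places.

The required radius is the distance from (-3, 1) to the farthest point.
Squared distances: 117, 82, 45, 9.
Maximum is 117, attained at (6, -5).
r = √117 ≈ 10.817.

10.817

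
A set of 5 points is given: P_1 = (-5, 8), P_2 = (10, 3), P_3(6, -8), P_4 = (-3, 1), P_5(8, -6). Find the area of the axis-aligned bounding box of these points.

x ranges over [-5, 10], width 15.
y ranges over [-8, 8], height 16.
Area = 15 × 16 = 240.

240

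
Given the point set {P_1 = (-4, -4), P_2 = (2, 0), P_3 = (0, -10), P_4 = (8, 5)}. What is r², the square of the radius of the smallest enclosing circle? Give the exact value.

The minimum enclosing circle of a finite set is fixed by two of the points (as a diameter) or three (as a circumcircle).
The farthest pair is P_3–P_4 with squared distance 289. The circle on this segment as diameter has centre (4, -2.5) and r² = 289/4 = 72.25.
Check P_1: distance² to centre = 66.25 ≤ 72.25, so it lies inside.
All remaining points lie in this disk, and no smaller disk contains both endpoints, so this is the minimum enclosing circle.

72.25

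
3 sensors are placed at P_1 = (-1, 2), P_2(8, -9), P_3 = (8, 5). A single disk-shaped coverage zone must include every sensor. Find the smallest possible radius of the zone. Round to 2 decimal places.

7.49

Side lengths²: P_1P_2² = 202, P_1P_3² = 90, P_2P_3² = 196.
Since P_1P_2² = 202 < 196 + 90 = 286, the triangle is acute, so the smallest enclosing circle is the circumcircle.
Circumcentre = (16/3, -2), r² = 505/9.
r = √(505/9) ≈ 7.49.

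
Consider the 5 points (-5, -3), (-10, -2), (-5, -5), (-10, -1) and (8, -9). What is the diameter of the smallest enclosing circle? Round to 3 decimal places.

19.698

The minimum enclosing circle of a finite set is fixed by two of the points (as a diameter) or three (as a circumcircle).
The farthest pair is (-10, -1)–(8, -9) with squared distance 388. The circle on this segment as diameter has centre (-1, -5) and r² = 388/4 = 97.
Check (-5, -3): distance² to centre = 20 ≤ 97, so it lies inside.
All remaining points lie in this disk, and no smaller disk contains both endpoints, so this is the minimum enclosing circle.
Diameter = 2r = 2√97 ≈ 19.698.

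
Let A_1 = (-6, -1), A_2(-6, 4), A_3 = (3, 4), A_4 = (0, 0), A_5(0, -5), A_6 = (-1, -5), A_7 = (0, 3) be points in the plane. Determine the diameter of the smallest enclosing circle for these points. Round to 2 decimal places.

By Welzl's lemma the MEC is supported by two points (diametrically opposite) or three points (on a circumcircle).
The minimum enclosing circle is determined by three boundary points: A_2, A_3, A_5.
Their circumcentre is (-1.5, 0.5) with r² = 32.5.
The farthest remaining point A_6 is at distance² 30.5 ≤ 32.5.
Diameter = 2r = 2√(32.5) ≈ 11.40.

11.40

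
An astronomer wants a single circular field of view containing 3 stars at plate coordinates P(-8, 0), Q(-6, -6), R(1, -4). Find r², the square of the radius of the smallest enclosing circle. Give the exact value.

24.25

Side lengths²: PQ² = 40, PR² = 97, QR² = 53.
Since PR² = 97 ≥ 53 + 40 = 93, the angle opposite PR is not acute, so the smallest enclosing circle has PR as diameter.
Centre = midpoint of PR = (-3.5, -2), r² = 97/4 = 24.25.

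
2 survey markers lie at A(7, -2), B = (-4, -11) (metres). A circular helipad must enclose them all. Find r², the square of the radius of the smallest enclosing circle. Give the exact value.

50.5

The smallest circle enclosing two points has them as diameter endpoints.
Centre = midpoint = (1.5, -6.5); r² = |AB|²/4 = 202/4 = 50.5.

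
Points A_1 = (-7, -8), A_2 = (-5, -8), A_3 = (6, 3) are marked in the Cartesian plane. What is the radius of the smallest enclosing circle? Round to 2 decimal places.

Side lengths²: A_1A_2² = 4, A_1A_3² = 290, A_2A_3² = 242.
Since A_1A_3² = 290 ≥ 242 + 4 = 246, the angle opposite A_1A_3 is not acute, so the smallest enclosing circle has A_1A_3 as diameter.
Centre = midpoint of A_1A_3 = (-0.5, -2.5), r² = 290/4 = 72.5.
r = √(72.5) ≈ 8.51.

8.51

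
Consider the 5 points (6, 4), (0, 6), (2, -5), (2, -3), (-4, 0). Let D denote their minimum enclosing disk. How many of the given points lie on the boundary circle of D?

3

A smallest enclosing disk is always determined by at most three of the input points on its boundary.
The minimum enclosing circle is determined by three boundary points: (6, 4), (0, 6), (2, -5).
Their circumcentre is (95/62, 37/62) with r² = 60625/1922.
The farthest remaining point (-4, 0) is at distance² 59509/1922 ≤ 60625/1922.
The points at distance exactly r from the centre are (6, 4), (0, 6), (2, -5) — 3 points.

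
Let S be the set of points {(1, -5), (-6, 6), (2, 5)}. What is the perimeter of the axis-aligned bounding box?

38

Width = max x − min x = 2 − (-6) = 8.
Height = max y − min y = 6 − (-5) = 11.
Perimeter = 2(8 + 11) = 38.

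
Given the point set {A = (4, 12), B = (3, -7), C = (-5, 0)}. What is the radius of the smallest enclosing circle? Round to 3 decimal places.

9.513

Side lengths²: AB² = 362, AC² = 225, BC² = 113.
Since AB² = 362 ≥ 225 + 113 = 338, the angle opposite AB is not acute, so the smallest enclosing circle has AB as diameter.
Centre = midpoint of AB = (3.5, 2.5), r² = 362/4 = 90.5.
r = √(90.5) ≈ 9.513.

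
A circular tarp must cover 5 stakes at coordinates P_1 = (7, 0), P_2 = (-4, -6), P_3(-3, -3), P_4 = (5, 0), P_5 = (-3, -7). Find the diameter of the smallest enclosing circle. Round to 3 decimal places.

The farthest pair is P_1–P_2 with squared distance 157. The circle on this segment as diameter has centre (1.5, -3) and r² = 157/4 = 39.25.
Check P_3: distance² to centre = 20.25 ≤ 39.25, so it lies inside.
All remaining points lie in this disk, and no smaller disk contains both endpoints, so this is the minimum enclosing circle.
Diameter = 2r = 2√(39.25) ≈ 12.530.

12.530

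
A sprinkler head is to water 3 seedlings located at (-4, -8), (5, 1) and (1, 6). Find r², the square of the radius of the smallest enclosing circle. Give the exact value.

55.25

Call the three points A, B, C in the order given.
Side lengths²: AB² = 162, AC² = 221, BC² = 41.
Since AC² = 221 ≥ 162 + 41 = 203, the angle opposite AC is not acute, so the smallest enclosing circle has AC as diameter.
Centre = midpoint of AC = (-1.5, -1), r² = 221/4 = 55.25.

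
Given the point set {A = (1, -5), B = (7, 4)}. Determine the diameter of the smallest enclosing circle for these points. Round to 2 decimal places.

10.82

The smallest circle enclosing two points has them as diameter endpoints.
Centre = midpoint = (4, -0.5); r² = |AB|²/4 = 117/4 = 29.25.
Diameter = 2r = 2√(29.25) ≈ 10.82.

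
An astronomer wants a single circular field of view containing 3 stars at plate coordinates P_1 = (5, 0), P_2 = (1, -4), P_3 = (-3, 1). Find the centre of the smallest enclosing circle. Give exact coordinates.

Side lengths²: P_1P_2² = 32, P_1P_3² = 65, P_2P_3² = 41.
Since P_1P_3² = 65 < 41 + 32 = 73, the triangle is acute, so the smallest enclosing circle is the circumcircle.
Circumcentre = (17/18, 1/18), r² = 2665/162.
Centre = (17/18, 1/18).

(17/18, 1/18)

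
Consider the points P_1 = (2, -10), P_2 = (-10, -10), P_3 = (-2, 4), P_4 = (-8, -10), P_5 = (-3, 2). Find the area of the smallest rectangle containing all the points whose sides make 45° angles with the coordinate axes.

In coordinates u = x + y, v = x − y the rectangle is axis-aligned; the map (x,y)→(u,v) scales areas by 2.
u-values: -8, -20, 2, -18, -1; range = 2 − (-20) = 22.
v-values: 12, 0, -6, 2, -5; range = 12 − (-6) = 18.
Area = (22 × 18) / 2 = 198.

198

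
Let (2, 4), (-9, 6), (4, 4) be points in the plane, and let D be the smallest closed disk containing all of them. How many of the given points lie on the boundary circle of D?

Call the three points A, B, C in the order given.
Side lengths²: AB² = 125, AC² = 4, BC² = 173.
Since BC² = 173 ≥ 125 + 4 = 129, the angle opposite BC is not acute, so the smallest enclosing circle has BC as diameter.
Centre = midpoint of BC = (-2.5, 5), r² = 173/4 = 43.25.
The points at distance exactly r from the centre are (-9, 6), (4, 4) — 2 points.

2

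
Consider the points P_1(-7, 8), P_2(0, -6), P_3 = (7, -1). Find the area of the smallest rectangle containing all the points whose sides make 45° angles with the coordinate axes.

138

In coordinates u = x + y, v = x − y the rectangle is axis-aligned; the map (x,y)→(u,v) scales areas by 2.
u-values: 1, -6, 6; range = 6 − (-6) = 12.
v-values: -15, 6, 8; range = 8 − (-15) = 23.
Area = (12 × 23) / 2 = 138.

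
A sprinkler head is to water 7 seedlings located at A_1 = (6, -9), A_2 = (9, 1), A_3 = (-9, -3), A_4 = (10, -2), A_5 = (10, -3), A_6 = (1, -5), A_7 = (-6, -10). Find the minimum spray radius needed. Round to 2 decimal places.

A smallest enclosing disk is always determined by at most three of the input points on its boundary.
The minimum enclosing circle is determined by three boundary points: A_3, A_4, A_7.
Their circumcentre is (9/17, -52/17) with r² = 26245/289.
The farthest remaining point A_5 is at distance² 25922/289 ≤ 26245/289.
r = √(26245/289) ≈ 9.53.

9.53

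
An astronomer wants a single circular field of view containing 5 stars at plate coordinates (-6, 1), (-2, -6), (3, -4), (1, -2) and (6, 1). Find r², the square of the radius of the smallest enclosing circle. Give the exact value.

The minimum enclosing circle of a finite set is fixed by two of the points (as a diameter) or three (as a circumcircle).
The minimum enclosing circle is determined by three boundary points: (-6, 1), (-2, -6), (6, 1).
Their circumcentre is (0, -3/14) with r² = 7345/196.
The farthest remaining point (3, -4) is at distance² 4573/196 ≤ 7345/196.

7345/196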